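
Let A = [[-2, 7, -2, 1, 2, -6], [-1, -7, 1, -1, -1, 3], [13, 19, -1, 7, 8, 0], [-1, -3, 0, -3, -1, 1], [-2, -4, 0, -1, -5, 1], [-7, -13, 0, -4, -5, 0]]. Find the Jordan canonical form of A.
J = [[-3, 1, 0, 0, 0, 0], [0, -3, 1, 0, 0, 0], [0, 0, -3, 0, 0, 0], [0, 0, 0, -3, 1, 0], [0, 0, 0, 0, -3, 1], [0, 0, 0, 0, 0, -3]]

The characteristic polynomial is det(xI - A) = (x + 3)^6, so the eigenvalues are -3 (algebraic multiplicity 6).

For λ = -3: rank(A + 3I) = 4, rank((A + 3I)^2) = 2, rank((A + 3I)^3) = 0. The eigenspace has dimension 6 - 4 = 2, so there are 2 Jordan blocks; the rank sequence gives block sizes [3, 3].

Assembling the blocks gives the Jordan form J above.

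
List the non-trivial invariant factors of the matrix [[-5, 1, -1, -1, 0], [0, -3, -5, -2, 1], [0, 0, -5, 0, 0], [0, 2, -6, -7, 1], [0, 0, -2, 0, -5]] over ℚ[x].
(x + 5)^2, (x + 5)^3

The Jordan structure of A has elementary divisors (x + 5)^3, (x + 5)^2. Arranging the block sizes at each eigenvalue in decreasing order and taking row products gives the invariant factors.

Invariant factors (smallest first, each dividing the next): (x + 5)^2, (x + 5)^3.

Check: the last factor (x + 5)^3 is the minimal polynomial, and the product (x + 5)^5 is the characteristic polynomial.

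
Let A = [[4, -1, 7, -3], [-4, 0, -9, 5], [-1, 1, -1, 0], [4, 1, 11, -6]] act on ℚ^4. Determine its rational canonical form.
R = [[0, 0, 0, -3], [1, 0, 0, 8], [0, 1, 0, 3], [0, 0, 1, -3]]

The invariant factors of A (the non-unit diagonal entries of the Smith normal form of xI - A over ℚ[x]) are (x + 3)(x^3 - 3x + 1), each dividing the next. The characteristic polynomial is their product, (x + 3)(x^3 - 3x + 1).

The rational canonical form is the block-diagonal matrix of companion matrices C(f_i):
R = [[0, 0, 0, -3], [1, 0, 0, 8], [0, 1, 0, 3], [0, 0, 1, -3]].

Note the characteristic polynomial does not split into linear factors over ℚ, so A has no Jordan form over ℚ; the rational canonical form exists over any field.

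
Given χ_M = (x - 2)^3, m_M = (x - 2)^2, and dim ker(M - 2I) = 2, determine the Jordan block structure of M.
Jordan blocks: (2, 2), (2, 1)

λ = 2: algebraic multiplicity 3 (exponent in χ_M), largest block size 2 (exponent in m_M), 2 blocks (geometric multiplicity). These force block sizes [2, 1].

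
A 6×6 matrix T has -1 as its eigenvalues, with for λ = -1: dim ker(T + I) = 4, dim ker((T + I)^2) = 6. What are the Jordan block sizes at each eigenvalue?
λ = -1: successive nullity increments [4, 2] count blocks of size ≥ k; block sizes are [2, 2, 1, 1].

Jordan blocks: (-1, 2), (-1, 2), (-1, 1), (-1, 1)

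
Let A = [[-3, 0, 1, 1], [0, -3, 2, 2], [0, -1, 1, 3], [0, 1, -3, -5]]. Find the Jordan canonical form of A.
J = [[-3, 0, 0, 0], [0, -3, 0, 0], [0, 0, -2, 1], [0, 0, 0, -2]]

The characteristic polynomial is det(xI - A) = (x + 2)^2(x + 3)^2, so the eigenvalues are -3 (algebraic multiplicity 2), -2 (algebraic multiplicity 2).

For λ = -3: rank(A + 3I) = 2. The eigenspace has dimension 4 - 2 = 2, so there are 2 Jordan blocks; the rank sequence gives block sizes [1, 1].

For λ = -2: rank(A + 2I) = 3, rank((A + 2I)^2) = 2. The eigenspace has dimension 4 - 3 = 1, so there is 1 Jordan block; the rank sequence gives block sizes [2].

Assembling the blocks gives the Jordan form J above.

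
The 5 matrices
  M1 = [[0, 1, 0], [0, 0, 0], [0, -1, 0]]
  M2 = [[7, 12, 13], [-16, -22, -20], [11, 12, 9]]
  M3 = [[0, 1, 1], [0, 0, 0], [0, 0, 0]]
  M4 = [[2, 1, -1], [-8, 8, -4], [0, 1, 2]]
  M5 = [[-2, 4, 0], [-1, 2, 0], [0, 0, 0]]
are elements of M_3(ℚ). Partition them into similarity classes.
3 classes: {M1, M3, M5}, {M2}, {M4}

Characteristic polynomials: χ_{M1} = x^3, χ_{M2} = (x - 2)(x + 4)^2, χ_{M3} = x^3, χ_{M4} = (x - 4)^3, χ_{M5} = x^3.

{M1, M3, M5}: invariant factors x, x^2.

{M2}: invariant factors (x - 2)(x + 4)^2.

{M4}: invariant factors (x - 4)^3.

Matrices are similar if and only if their invariant-factor lists agree; the partition into similarity classes is {M1, M3, M5}, {M2}, {M4}.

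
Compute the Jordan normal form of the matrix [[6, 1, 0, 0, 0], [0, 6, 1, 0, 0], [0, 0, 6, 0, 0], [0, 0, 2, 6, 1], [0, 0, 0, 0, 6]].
The characteristic polynomial is det(xI - A) = (x - 6)^5, so the eigenvalues are 6 (algebraic multiplicity 5).

For λ = 6: rank(A - 6I) = 3, rank((A - 6I)^2) = 1, rank((A - 6I)^3) = 0. The eigenspace has dimension 5 - 3 = 2, so there are 2 Jordan blocks; the rank sequence gives block sizes [3, 2].

Assembling the blocks gives the Jordan form J above.

J = [[6, 1, 0, 0, 0], [0, 6, 1, 0, 0], [0, 0, 6, 0, 0], [0, 0, 0, 6, 1], [0, 0, 0, 0, 6]]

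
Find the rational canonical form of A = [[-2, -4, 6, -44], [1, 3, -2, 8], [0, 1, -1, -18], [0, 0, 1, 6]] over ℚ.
R = [[0, 0, 0, -16], [1, 0, 0, 24], [0, 1, 0, -17], [0, 0, 1, 6]]

The invariant factors of A (the non-unit diagonal entries of the Smith normal form of xI - A over ℚ[x]) are (x^2 - 3x + 4)^2, each dividing the next. The characteristic polynomial is their product, (x^2 - 3x + 4)^2.

The rational canonical form is the block-diagonal matrix of companion matrices C(f_i):
R = [[0, 0, 0, -16], [1, 0, 0, 24], [0, 1, 0, -17], [0, 0, 1, 6]].

Note the characteristic polynomial does not split into linear factors over ℚ, so A has no Jordan form over ℚ; the rational canonical form exists over any field.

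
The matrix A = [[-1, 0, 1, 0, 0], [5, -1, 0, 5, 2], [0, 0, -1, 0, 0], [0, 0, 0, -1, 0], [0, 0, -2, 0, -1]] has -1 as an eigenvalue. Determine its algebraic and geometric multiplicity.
The characteristic polynomial is (x + 1)^5, so the factor x + 1 appears with exponent 5: the algebraic multiplicity is 5.

rank(A + I) = 2, so the eigenspace has dimension 5 - 2 = 3: the geometric multiplicity is 3.

Since 3 < 5, A is not diagonalizable.

algebraic multiplicity 5, geometric multiplicity 3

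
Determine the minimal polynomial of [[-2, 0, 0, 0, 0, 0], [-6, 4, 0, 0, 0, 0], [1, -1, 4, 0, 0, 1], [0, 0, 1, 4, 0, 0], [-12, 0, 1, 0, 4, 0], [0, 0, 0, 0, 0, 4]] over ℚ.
m_A(x) = (x - 4)^3(x + 2)

The characteristic polynomial factors as (x - 4)^5(x + 2). The minimal polynomial is ∏(x - λ)^{k_λ} where k_λ is the size of the largest Jordan block at λ.

For λ = -2: rank(A + 2I) = 5, and the largest Jordan block has size 1 (the smallest k with rank((A + 2I)^k) = rank((A + 2I)^(k+1))).
For λ = 4: rank(A - 4I) = 3, and the largest Jordan block has size 3 (the smallest k with rank((A - 4I)^k) = rank((A - 4I)^(k+1))).

So m_A(x) = (x - 4)^3(x + 2).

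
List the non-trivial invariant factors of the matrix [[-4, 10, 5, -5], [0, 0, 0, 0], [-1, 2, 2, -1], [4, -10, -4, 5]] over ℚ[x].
x - 1, x(x - 1)^2

The Jordan structure of A has elementary divisors x, (x - 1)^2, (x - 1). Arranging the block sizes at each eigenvalue in decreasing order and taking row products gives the invariant factors.

Invariant factors (smallest first, each dividing the next): x - 1, x(x - 1)^2.

Check: the last factor x(x - 1)^2 is the minimal polynomial, and the product x(x - 1)^3 is the characteristic polynomial.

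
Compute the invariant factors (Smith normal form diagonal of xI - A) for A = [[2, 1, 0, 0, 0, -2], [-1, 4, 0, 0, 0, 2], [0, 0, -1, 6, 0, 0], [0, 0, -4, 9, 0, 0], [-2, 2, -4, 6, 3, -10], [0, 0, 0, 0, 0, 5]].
x - 3, (x - 5)(x - 3), (x - 5)(x - 3)^2

The Jordan structure of A has elementary divisors (x - 3)^2, (x - 3), (x - 3), (x - 5), (x - 5). Arranging the block sizes at each eigenvalue in decreasing order and taking row products gives the invariant factors.

Invariant factors (smallest first, each dividing the next): x - 3, (x - 5)(x - 3), (x - 5)(x - 3)^2.

Check: the last factor (x - 5)(x - 3)^2 is the minimal polynomial, and the product (x - 5)^2(x - 3)^4 is the characteristic polynomial.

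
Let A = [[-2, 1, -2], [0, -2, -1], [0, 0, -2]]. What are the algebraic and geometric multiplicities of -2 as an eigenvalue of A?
The characteristic polynomial is (x + 2)^3, so the factor x + 2 appears with exponent 3: the algebraic multiplicity is 3.

rank(A + 2I) = 2, so the eigenspace has dimension 3 - 2 = 1: the geometric multiplicity is 1.

Since 1 < 3, A is not diagonalizable.

algebraic multiplicity 3, geometric multiplicity 1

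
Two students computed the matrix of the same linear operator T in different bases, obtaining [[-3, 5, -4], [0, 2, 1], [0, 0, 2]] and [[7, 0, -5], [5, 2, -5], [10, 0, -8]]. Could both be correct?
Both have characteristic polynomial (x - 2)^2(x + 3), but the minimal polynomial of A is (x - 2)^2(x + 3) while the minimal polynomial of B is (x - 2)(x + 3). The minimal polynomial is a similarity invariant, so A and B are not similar.

No.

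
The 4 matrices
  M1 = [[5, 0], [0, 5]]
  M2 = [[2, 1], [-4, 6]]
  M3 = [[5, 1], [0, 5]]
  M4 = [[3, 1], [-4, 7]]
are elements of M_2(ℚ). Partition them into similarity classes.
Characteristic polynomials: χ_{M1} = (x - 5)^2, χ_{M2} = (x - 4)^2, χ_{M3} = (x - 5)^2, χ_{M4} = (x - 5)^2.

{M1}: invariant factors x - 5, x - 5.

{M2}: invariant factors (x - 4)^2.

{M3, M4}: invariant factors (x - 5)^2.

Matrices are similar if and only if their invariant-factor lists agree; the partition into similarity classes is {M1}, {M2}, {M3, M4}.

3 classes: {M1}, {M2}, {M3, M4}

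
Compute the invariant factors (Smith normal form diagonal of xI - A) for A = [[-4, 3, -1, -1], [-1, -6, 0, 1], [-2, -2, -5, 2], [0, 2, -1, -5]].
The Jordan structure of A has elementary divisors (x + 5)^2, (x + 5)^2. Arranging the block sizes at each eigenvalue in decreasing order and taking row products gives the invariant factors.

Invariant factors (smallest first, each dividing the next): (x + 5)^2, (x + 5)^2.

Check: the last factor (x + 5)^2 is the minimal polynomial, and the product (x + 5)^4 is the characteristic polynomial.

(x + 5)^2, (x + 5)^2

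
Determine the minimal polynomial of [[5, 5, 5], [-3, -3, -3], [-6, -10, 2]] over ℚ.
m_A(x) = x(x - 2)^2

The characteristic polynomial factors as x(x - 2)^2. The minimal polynomial is ∏(x - λ)^{k_λ} where k_λ is the size of the largest Jordan block at λ.

For λ = 0: rank(A) = 2, and the largest Jordan block has size 1 (the smallest k with rank(A^k) = rank(A^(k+1))).
For λ = 2: rank(A - 2I) = 2, and the largest Jordan block has size 2 (the smallest k with rank((A - 2I)^k) = rank((A - 2I)^(k+1))).

So m_A(x) = x(x - 2)^2.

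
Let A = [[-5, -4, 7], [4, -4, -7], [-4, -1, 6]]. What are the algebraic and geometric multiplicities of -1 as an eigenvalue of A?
The characteristic polynomial is (x + 1)^3, so the factor x + 1 appears with exponent 3: the algebraic multiplicity is 3.

rank(A + I) = 2, so the eigenspace has dimension 3 - 2 = 1: the geometric multiplicity is 1.

Since 1 < 3, A is not diagonalizable.

algebraic multiplicity 3, geometric multiplicity 1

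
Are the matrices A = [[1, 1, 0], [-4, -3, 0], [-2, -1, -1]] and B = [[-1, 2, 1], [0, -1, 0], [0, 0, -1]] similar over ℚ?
Two matrices over a field are similar if and only if they have the same invariant factors.

Both A and B have characteristic polynomial (x + 1)^3 and minimal polynomial (x + 1)^2. Computing further, both have invariant factors x + 1, (x + 1)^2. Hence A and B are similar.

Yes.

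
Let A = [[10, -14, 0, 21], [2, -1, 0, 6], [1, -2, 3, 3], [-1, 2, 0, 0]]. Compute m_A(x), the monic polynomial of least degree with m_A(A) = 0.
The characteristic polynomial factors as (x - 3)^4. The minimal polynomial is ∏(x - λ)^{k_λ} where k_λ is the size of the largest Jordan block at λ.

For λ = 3: rank(A - 3I) = 1, and the largest Jordan block has size 2 (the smallest k with rank((A - 3I)^k) = rank((A - 3I)^(k+1))).

So m_A(x) = (x - 3)^2.

m_A(x) = (x - 3)^2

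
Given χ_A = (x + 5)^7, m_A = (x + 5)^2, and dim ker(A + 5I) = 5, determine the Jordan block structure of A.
λ = -5: algebraic multiplicity 7 (exponent in χ_A), largest block size 2 (exponent in m_A), 5 blocks (geometric multiplicity). These force block sizes [2, 2, 1, 1, 1].

Jordan blocks: (-5, 2), (-5, 2), (-5, 1), (-5, 1), (-5, 1)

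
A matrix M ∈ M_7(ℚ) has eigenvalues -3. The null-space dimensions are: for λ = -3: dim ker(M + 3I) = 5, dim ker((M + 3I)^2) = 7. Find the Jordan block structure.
λ = -3: successive nullity increments [5, 2] count blocks of size ≥ k; block sizes are [2, 2, 1, 1, 1].

Jordan blocks: (-3, 2), (-3, 2), (-3, 1), (-3, 1), (-3, 1)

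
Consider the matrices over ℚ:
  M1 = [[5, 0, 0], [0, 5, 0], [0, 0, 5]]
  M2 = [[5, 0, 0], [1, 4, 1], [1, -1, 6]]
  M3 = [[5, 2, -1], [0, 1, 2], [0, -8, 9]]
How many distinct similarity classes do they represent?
2 classes: {M1}, {M2, M3}

Characteristic polynomials: χ_{M1} = (x - 5)^3, χ_{M2} = (x - 5)^3, χ_{M3} = (x - 5)^3.

{M1}: invariant factors x - 5, x - 5, x - 5.

{M2, M3}: invariant factors x - 5, (x - 5)^2.

Matrices are similar if and only if their invariant-factor lists agree; the partition into similarity classes is {M1}, {M2, M3}.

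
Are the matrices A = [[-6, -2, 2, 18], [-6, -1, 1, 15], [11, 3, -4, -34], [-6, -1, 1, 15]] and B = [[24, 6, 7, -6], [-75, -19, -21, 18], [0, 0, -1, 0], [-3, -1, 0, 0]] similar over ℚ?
Both have characteristic polynomial x(x - 6)(x + 1)^2, but the minimal polynomial of A is x(x - 6)(x + 1)^2 while the minimal polynomial of B is x(x - 6)(x + 1). The minimal polynomial is a similarity invariant, so A and B are not similar.

No.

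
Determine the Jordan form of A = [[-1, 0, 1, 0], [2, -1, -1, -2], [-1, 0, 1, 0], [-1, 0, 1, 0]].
The characteristic polynomial is det(xI - A) = x^3(x + 1), so the eigenvalues are -1 (algebraic multiplicity 1), 0 (algebraic multiplicity 3).

For λ = -1: algebraic multiplicity 1 gives one 1×1 block.

For λ = 0: rank(A) = 2, rank(A^2) = 1. The eigenspace has dimension 4 - 2 = 2, so there are 2 Jordan blocks; the rank sequence gives block sizes [2, 1].

Assembling the blocks gives the Jordan form J above.

J = [[-1, 0, 0, 0], [0, 0, 1, 0], [0, 0, 0, 0], [0, 0, 0, 0]]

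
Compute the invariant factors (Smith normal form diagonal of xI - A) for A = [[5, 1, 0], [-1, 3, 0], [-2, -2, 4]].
x - 4, (x - 4)^2

The Jordan structure of A has elementary divisors (x - 4)^2, (x - 4). Arranging the block sizes at each eigenvalue in decreasing order and taking row products gives the invariant factors.

Invariant factors (smallest first, each dividing the next): x - 4, (x - 4)^2.

Check: the last factor (x - 4)^2 is the minimal polynomial, and the product (x - 4)^3 is the characteristic polynomial.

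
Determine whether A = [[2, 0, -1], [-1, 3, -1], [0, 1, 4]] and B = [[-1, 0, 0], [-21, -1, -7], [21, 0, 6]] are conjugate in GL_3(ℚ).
No.

trace(A) = 9 but trace(B) = 4. The trace is a similarity invariant, so A and B are not similar.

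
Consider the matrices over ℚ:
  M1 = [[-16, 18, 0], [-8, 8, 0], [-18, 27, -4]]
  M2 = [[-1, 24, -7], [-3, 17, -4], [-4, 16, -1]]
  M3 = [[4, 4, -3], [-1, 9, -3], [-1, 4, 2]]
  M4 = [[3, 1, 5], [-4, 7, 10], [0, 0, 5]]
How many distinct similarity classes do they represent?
3 classes: {M1}, {M2}, {M3, M4}

Characteristic polynomials: χ_{M1} = (x + 4)^3, χ_{M2} = (x - 5)^3, χ_{M3} = (x - 5)^3, χ_{M4} = (x - 5)^3.

{M1}: invariant factors x + 4, (x + 4)^2.

{M2}: invariant factors (x - 5)^3.

{M3, M4}: invariant factors x - 5, (x - 5)^2.

Matrices are similar if and only if their invariant-factor lists agree; the partition into similarity classes is {M1}, {M2}, {M3, M4}.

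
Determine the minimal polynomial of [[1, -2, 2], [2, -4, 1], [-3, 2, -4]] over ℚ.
m_A(x) = (x + 2)^2(x + 3)

The characteristic polynomial factors as (x + 2)^2(x + 3). The minimal polynomial is ∏(x - λ)^{k_λ} where k_λ is the size of the largest Jordan block at λ.

For λ = -3: rank(A + 3I) = 2, and the largest Jordan block has size 1 (the smallest k with rank((A + 3I)^k) = rank((A + 3I)^(k+1))).
For λ = -2: rank(A + 2I) = 2, and the largest Jordan block has size 2 (the smallest k with rank((A + 2I)^k) = rank((A + 2I)^(k+1))).

So m_A(x) = (x + 2)^2(x + 3).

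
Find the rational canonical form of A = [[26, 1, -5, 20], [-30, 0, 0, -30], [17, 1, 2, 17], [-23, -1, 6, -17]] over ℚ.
R = [[6, 0, 0, 0], [0, 0, 0, -30], [0, 1, 0, 11], [0, 0, 1, 5]]

The invariant factors of A (the non-unit diagonal entries of the Smith normal form of xI - A over ℚ[x]) are x - 6, (x - 6)(x^2 + x - 5), each dividing the next. The characteristic polynomial is their product, (x - 6)^2(x^2 + x - 5).

The rational canonical form is the block-diagonal matrix of companion matrices C(f_i):
R = [[6, 0, 0, 0], [0, 0, 0, -30], [0, 1, 0, 11], [0, 0, 1, 5]].

Note the characteristic polynomial does not split into linear factors over ℚ, so A has no Jordan form over ℚ; the rational canonical form exists over any field.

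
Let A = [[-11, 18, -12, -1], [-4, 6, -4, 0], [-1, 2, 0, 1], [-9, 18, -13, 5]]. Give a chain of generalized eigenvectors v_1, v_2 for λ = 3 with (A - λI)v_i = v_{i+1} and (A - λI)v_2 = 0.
We seek v_1 ∈ ker((A - 3I)^2) \ ker(A - 3I), then set v_{i+1} = (A - 3I) v_i.

One such chain is v_1 = [[0, 0, 0, 1]]^T, v_2 = [[-1, 0, 1, 2]]^T. Check: (A - 3I) v_2 = [[0, 0, 0, 0]]^T = 0.

v_1 = [[0, 0, 0, 1]]^T, v_2 = [[-1, 0, 1, 2]]^T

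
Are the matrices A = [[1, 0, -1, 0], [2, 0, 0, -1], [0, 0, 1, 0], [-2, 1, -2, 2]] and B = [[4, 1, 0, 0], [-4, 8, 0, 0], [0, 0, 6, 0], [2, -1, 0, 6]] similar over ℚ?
trace(A) = 4 but trace(B) = 24. The trace is a similarity invariant, so A and B are not similar.

No.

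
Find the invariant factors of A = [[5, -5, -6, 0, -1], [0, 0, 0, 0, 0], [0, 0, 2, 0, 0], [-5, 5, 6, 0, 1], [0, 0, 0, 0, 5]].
The Jordan structure of A has elementary divisors x, x, (x - 2), (x - 5)^2. Arranging the block sizes at each eigenvalue in decreasing order and taking row products gives the invariant factors.

Invariant factors (smallest first, each dividing the next): x, x(x - 5)^2(x - 2).

Check: the last factor x(x - 5)^2(x - 2) is the minimal polynomial, and the product x^2(x - 5)^2(x - 2) is the characteristic polynomial.

x, x(x - 5)^2(x - 2)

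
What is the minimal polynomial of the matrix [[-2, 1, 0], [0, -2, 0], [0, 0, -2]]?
The characteristic polynomial factors as (x + 2)^3. The minimal polynomial is ∏(x - λ)^{k_λ} where k_λ is the size of the largest Jordan block at λ.

For λ = -2: rank(A + 2I) = 1, and the largest Jordan block has size 2 (the smallest k with rank((A + 2I)^k) = rank((A + 2I)^(k+1))).

So m_A(x) = (x + 2)^2.

m_A(x) = (x + 2)^2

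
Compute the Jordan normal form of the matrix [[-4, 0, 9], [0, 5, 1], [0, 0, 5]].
The characteristic polynomial is det(xI - A) = (x - 5)^2(x + 4), so the eigenvalues are -4 (algebraic multiplicity 1), 5 (algebraic multiplicity 2).

For λ = -4: algebraic multiplicity 1 gives one 1×1 block.

For λ = 5: rank(A - 5I) = 2, rank((A - 5I)^2) = 1. The eigenspace has dimension 3 - 2 = 1, so there is 1 Jordan block; the rank sequence gives block sizes [2].

Assembling the blocks gives the Jordan form J above.

J = [[-4, 0, 0], [0, 5, 1], [0, 0, 5]]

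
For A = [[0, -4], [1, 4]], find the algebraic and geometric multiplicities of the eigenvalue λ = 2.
The characteristic polynomial is (x - 2)^2, so the factor x - 2 appears with exponent 2: the algebraic multiplicity is 2.

rank(A - 2I) = 1, so the eigenspace has dimension 2 - 1 = 1: the geometric multiplicity is 1.

Since 1 < 2, A is not diagonalizable.

algebraic multiplicity 2, geometric multiplicity 1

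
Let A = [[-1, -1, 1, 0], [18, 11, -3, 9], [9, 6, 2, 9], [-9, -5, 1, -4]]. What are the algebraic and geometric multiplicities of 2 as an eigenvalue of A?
The characteristic polynomial is (x - 2)^4, so the factor x - 2 appears with exponent 4: the algebraic multiplicity is 4.

rank(A - 2I) = 2, so the eigenspace has dimension 4 - 2 = 2: the geometric multiplicity is 2.

Since 2 < 4, A is not diagonalizable.

algebraic multiplicity 4, geometric multiplicity 2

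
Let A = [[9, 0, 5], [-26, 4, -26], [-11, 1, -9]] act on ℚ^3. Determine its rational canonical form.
The invariant factors of A (the non-unit diagonal entries of the Smith normal form of xI - A over ℚ[x]) are x^2(x - 4), each dividing the next. The characteristic polynomial is their product, x^2(x - 4).

The rational canonical form is the block-diagonal matrix of companion matrices C(f_i):
R = [[0, 0, 0], [1, 0, 0], [0, 1, 4]].

R = [[0, 0, 0], [1, 0, 0], [0, 1, 4]]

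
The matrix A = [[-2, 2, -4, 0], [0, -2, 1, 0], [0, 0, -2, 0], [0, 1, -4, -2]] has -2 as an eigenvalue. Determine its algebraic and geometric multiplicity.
The characteristic polynomial is (x + 2)^4, so the factor x + 2 appears with exponent 4: the algebraic multiplicity is 4.

rank(A + 2I) = 2, so the eigenspace has dimension 4 - 2 = 2: the geometric multiplicity is 2.

Since 2 < 4, A is not diagonalizable.

algebraic multiplicity 4, geometric multiplicity 2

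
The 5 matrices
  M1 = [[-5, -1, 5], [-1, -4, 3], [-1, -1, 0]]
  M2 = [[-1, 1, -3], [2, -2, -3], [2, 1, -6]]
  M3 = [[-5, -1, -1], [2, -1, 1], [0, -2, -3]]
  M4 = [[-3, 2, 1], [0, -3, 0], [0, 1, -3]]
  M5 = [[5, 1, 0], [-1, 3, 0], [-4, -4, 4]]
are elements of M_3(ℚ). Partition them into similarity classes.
3 classes: {M1, M3, M4}, {M2}, {M5}

Characteristic polynomials: χ_{M1} = (x + 3)^3, χ_{M2} = (x + 3)^3, χ_{M3} = (x + 3)^3, χ_{M4} = (x + 3)^3, χ_{M5} = (x - 4)^3.

{M1, M3, M4}: invariant factors (x + 3)^3.

{M2}: invariant factors x + 3, (x + 3)^2.

{M5}: invariant factors x - 4, (x - 4)^2.

Matrices are similar if and only if their invariant-factor lists agree; the partition into similarity classes is {M1, M3, M4}, {M2}, {M5}.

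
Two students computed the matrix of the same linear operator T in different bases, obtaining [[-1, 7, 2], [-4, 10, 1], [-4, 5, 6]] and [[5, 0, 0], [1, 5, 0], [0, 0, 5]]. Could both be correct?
No.

Both have characteristic polynomial (x - 5)^3, but the minimal polynomial of A is (x - 5)^3 while the minimal polynomial of B is (x - 5)^2. The minimal polynomial is a similarity invariant, so A and B are not similar.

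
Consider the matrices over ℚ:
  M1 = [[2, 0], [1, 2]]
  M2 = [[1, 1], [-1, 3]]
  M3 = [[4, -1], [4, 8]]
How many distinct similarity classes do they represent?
2 classes: {M1, M2}, {M3}

Characteristic polynomials: χ_{M1} = (x - 2)^2, χ_{M2} = (x - 2)^2, χ_{M3} = (x - 6)^2.

{M1, M2}: invariant factors (x - 2)^2.

{M3}: invariant factors (x - 6)^2.

Matrices are similar if and only if their invariant-factor lists agree; the partition into similarity classes is {M1, M2}, {M3}.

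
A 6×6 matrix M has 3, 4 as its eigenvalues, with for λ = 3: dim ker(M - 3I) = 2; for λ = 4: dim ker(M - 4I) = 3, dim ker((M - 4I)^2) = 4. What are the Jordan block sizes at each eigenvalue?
Jordan blocks: (3, 1), (3, 1), (4, 2), (4, 1), (4, 1)

λ = 3: successive nullity increments [2] count blocks of size ≥ k; block sizes are [1, 1].
λ = 4: successive nullity increments [3, 1] count blocks of size ≥ k; block sizes are [2, 1, 1].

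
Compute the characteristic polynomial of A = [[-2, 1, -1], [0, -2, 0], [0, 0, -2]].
xI - A = [[x + 2, -1, 1], [0, x + 2, 0], [0, 0, x + 2]].

Expanding det(xI - A) along the first row:
det(xI - A) = + (x + 2)·det([[x + 2, 0], [0, x + 2]]) - (-1)·det([[0, 0], [0, x + 2]]) + (1)·det([[0, x + 2], [0, 0]]).

Evaluating gives χ_A(x) = x^3 + 6x^2 + 12x + 8 = (x + 2)^3.

χ_A(x) = (x + 2)^3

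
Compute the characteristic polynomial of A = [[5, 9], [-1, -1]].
χ_A(x) = (x - 2)^2

xI - A = [[x - 5, -9], [1, x + 1]].

Expanding det(xI - A) along the first row:
det(xI - A) = + (x - 5)·det([[x + 1]]) - (-9)·det([[1]]).

Evaluating gives χ_A(x) = x^2 - 4x + 4 = (x - 2)^2.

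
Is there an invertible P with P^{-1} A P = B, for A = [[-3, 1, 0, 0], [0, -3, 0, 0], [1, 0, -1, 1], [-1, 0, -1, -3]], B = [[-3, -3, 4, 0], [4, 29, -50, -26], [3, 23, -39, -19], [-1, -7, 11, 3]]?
Yes.

Two matrices over a field are similar if and only if they have the same invariant factors.

Both A and B have characteristic polynomial (x + 2)^2(x + 3)^2 and minimal polynomial (x + 2)^2(x + 3)^2. Computing further, both have invariant factors (x + 2)^2(x + 3)^2. Hence A and B are similar.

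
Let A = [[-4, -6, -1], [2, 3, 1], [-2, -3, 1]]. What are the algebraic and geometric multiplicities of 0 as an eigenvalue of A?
The characteristic polynomial is x^3, so the factor x appears with exponent 3: the algebraic multiplicity is 3.

rank(A) = 2, so the eigenspace has dimension 3 - 2 = 1: the geometric multiplicity is 1.

Since 1 < 3, A is not diagonalizable.

algebraic multiplicity 3, geometric multiplicity 1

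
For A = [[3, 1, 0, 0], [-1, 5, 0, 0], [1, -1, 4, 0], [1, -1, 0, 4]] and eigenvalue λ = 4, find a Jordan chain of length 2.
We seek v_1 ∈ ker((A - 4I)^2) \ ker(A - 4I), then set v_{i+1} = (A - 4I) v_i.

One such chain is v_1 = [[0, 1, -1, 0]]^T, v_2 = [[1, 1, -1, -1]]^T. Check: (A - 4I) v_2 = [[0, 0, 0, 0]]^T = 0.

v_1 = [[0, 1, -1, 0]]^T, v_2 = [[1, 1, -1, -1]]^T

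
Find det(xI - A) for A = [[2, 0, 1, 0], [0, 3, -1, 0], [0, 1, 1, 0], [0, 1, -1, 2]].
χ_A(x) = (x - 2)^4

xI - A = [[x - 2, 0, -1, 0], [0, x - 3, 1, 0], [0, -1, x - 1, 0], [0, -1, 1, x - 2]].

Expanding det(xI - A) along the first row:
det(xI - A) = + (x - 2)·det([[x - 3, 1, 0], [-1, x - 1, 0], [-1, 1, x - 2]]) - (0)·det([[0, 1, 0], [0, x - 1, 0], [0, 1, x - 2]]) + (-1)·det([[0, x - 3, 0], [0, -1, 0], [0, -1, x - 2]]) - (0)·det([[0, x - 3, 1], [0, -1, x - 1], [0, -1, 1]]).

Evaluating gives χ_A(x) = x^4 - 8x^3 + 24x^2 - 32x + 16 = (x - 2)^4.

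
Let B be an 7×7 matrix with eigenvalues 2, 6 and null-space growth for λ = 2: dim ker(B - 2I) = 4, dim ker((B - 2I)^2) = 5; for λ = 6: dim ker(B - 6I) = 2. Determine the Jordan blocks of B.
λ = 2: successive nullity increments [4, 1] count blocks of size ≥ k; block sizes are [2, 1, 1, 1].
λ = 6: successive nullity increments [2] count blocks of size ≥ k; block sizes are [1, 1].

Jordan blocks: (2, 2), (2, 1), (2, 1), (2, 1), (6, 1), (6, 1)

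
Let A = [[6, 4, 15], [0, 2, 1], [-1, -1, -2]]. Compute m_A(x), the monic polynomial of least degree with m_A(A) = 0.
The characteristic polynomial factors as (x - 2)^3. The minimal polynomial is ∏(x - λ)^{k_λ} where k_λ is the size of the largest Jordan block at λ.

For λ = 2: rank(A - 2I) = 2, and the largest Jordan block has size 3 (the smallest k with rank((A - 2I)^k) = rank((A - 2I)^(k+1))).

So m_A(x) = (x - 2)^3.

m_A(x) = (x - 2)^3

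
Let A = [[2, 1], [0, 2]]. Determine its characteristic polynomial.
χ_A(x) = (x - 2)^2

xI - A = [[x - 2, -1], [0, x - 2]].

Expanding det(xI - A) along the first row:
det(xI - A) = + (x - 2)·det([[x - 2]]) - (-1)·det([[0]]).

Evaluating gives χ_A(x) = x^2 - 4x + 4 = (x - 2)^2.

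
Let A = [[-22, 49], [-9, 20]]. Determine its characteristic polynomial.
xI - A = [[x + 22, -49], [9, x - 20]].

Expanding det(xI - A) along the first row:
det(xI - A) = + (x + 22)·det([[x - 20]]) - (-49)·det([[9]]).

Evaluating gives χ_A(x) = x^2 + 2x + 1 = (x + 1)^2.

χ_A(x) = (x + 1)^2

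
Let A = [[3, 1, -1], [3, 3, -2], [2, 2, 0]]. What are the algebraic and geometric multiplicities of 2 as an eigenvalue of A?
algebraic multiplicity 3, geometric multiplicity 1

The characteristic polynomial is (x - 2)^3, so the factor x - 2 appears with exponent 3: the algebraic multiplicity is 3.

rank(A - 2I) = 2, so the eigenspace has dimension 3 - 2 = 1: the geometric multiplicity is 1.

Since 1 < 3, A is not diagonalizable.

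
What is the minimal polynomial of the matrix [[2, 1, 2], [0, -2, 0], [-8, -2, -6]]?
m_A(x) = (x + 2)^2

The characteristic polynomial factors as (x + 2)^3. The minimal polynomial is ∏(x - λ)^{k_λ} where k_λ is the size of the largest Jordan block at λ.

For λ = -2: rank(A + 2I) = 1, and the largest Jordan block has size 2 (the smallest k with rank((A + 2I)^k) = rank((A + 2I)^(k+1))).

So m_A(x) = (x + 2)^2.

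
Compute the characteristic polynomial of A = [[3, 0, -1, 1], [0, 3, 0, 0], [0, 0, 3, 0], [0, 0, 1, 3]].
χ_A(x) = (x - 3)^4

xI - A = [[x - 3, 0, 1, -1], [0, x - 3, 0, 0], [0, 0, x - 3, 0], [0, 0, -1, x - 3]].

Expanding det(xI - A) along the first row:
det(xI - A) = + (x - 3)·det([[x - 3, 0, 0], [0, x - 3, 0], [0, -1, x - 3]]) - (0)·det([[0, 0, 0], [0, x - 3, 0], [0, -1, x - 3]]) + (1)·det([[0, x - 3, 0], [0, 0, 0], [0, 0, x - 3]]) - (-1)·det([[0, x - 3, 0], [0, 0, x - 3], [0, 0, -1]]).

Evaluating gives χ_A(x) = x^4 - 12x^3 + 54x^2 - 108x + 81 = (x - 3)^4.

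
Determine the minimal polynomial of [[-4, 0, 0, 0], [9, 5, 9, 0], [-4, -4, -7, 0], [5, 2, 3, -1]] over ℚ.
The characteristic polynomial factors as (x + 1)^3(x + 4). The minimal polynomial is ∏(x - λ)^{k_λ} where k_λ is the size of the largest Jordan block at λ.

For λ = -4: rank(A + 4I) = 3, and the largest Jordan block has size 1 (the smallest k with rank((A + 4I)^k) = rank((A + 4I)^(k+1))).
For λ = -1: rank(A + I) = 2, and the largest Jordan block has size 2 (the smallest k with rank((A + I)^k) = rank((A + I)^(k+1))).

So m_A(x) = (x + 1)^2(x + 4).

m_A(x) = (x + 1)^2(x + 4)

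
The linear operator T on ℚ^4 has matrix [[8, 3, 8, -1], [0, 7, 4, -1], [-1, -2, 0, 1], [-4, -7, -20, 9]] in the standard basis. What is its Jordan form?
J = [[6, 1, 0, 0], [0, 6, 0, 0], [0, 0, 6, 1], [0, 0, 0, 6]]

The characteristic polynomial is det(xI - A) = (x - 6)^4, so the eigenvalues are 6 (algebraic multiplicity 4).

For λ = 6: rank(A - 6I) = 2, rank((A - 6I)^2) = 0. The eigenspace has dimension 4 - 2 = 2, so there are 2 Jordan blocks; the rank sequence gives block sizes [2, 2].

Assembling the blocks gives the Jordan form J above.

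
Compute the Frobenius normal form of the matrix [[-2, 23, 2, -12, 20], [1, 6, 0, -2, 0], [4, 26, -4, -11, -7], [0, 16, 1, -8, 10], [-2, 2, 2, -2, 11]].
The invariant factors of A (the non-unit diagonal entries of the Smith normal form of xI - A over ℚ[x]) are x^2 - 4x - 3, (x + 5)(x^2 - 4x - 3), each dividing the next. The characteristic polynomial is their product, (x + 5)(x^2 - 4x - 3)^2.

The rational canonical form is the block-diagonal matrix of companion matrices C(f_i):
R = [[0, 3, 0, 0, 0], [1, 4, 0, 0, 0], [0, 0, 0, 0, 15], [0, 0, 1, 0, 23], [0, 0, 0, 1, -1]].

Note the characteristic polynomial does not split into linear factors over ℚ, so A has no Jordan form over ℚ; the rational canonical form exists over any field.

R = [[0, 3, 0, 0, 0], [1, 4, 0, 0, 0], [0, 0, 0, 0, 15], [0, 0, 1, 0, 23], [0, 0, 0, 1, -1]]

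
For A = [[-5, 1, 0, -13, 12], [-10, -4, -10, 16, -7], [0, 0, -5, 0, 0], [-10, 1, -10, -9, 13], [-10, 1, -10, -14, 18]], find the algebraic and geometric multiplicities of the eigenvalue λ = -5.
algebraic multiplicity 3, geometric multiplicity 2

The characteristic polynomial is (x - 5)^2(x + 5)^3, so the factor x + 5 appears with exponent 3: the algebraic multiplicity is 3.

rank(A + 5I) = 3, so the eigenspace has dimension 5 - 3 = 2: the geometric multiplicity is 2.

Since 2 < 3, A is not diagonalizable.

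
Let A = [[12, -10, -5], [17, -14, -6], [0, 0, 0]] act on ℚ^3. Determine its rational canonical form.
The invariant factors of A (the non-unit diagonal entries of the Smith normal form of xI - A over ℚ[x]) are x(x^2 + 2x + 2), each dividing the next. The characteristic polynomial is their product, x(x^2 + 2x + 2).

The rational canonical form is the block-diagonal matrix of companion matrices C(f_i):
R = [[0, 0, 0], [1, 0, -2], [0, 1, -2]].

Note the characteristic polynomial does not split into linear factors over ℚ, so A has no Jordan form over ℚ; the rational canonical form exists over any field.

R = [[0, 0, 0], [1, 0, -2], [0, 1, -2]]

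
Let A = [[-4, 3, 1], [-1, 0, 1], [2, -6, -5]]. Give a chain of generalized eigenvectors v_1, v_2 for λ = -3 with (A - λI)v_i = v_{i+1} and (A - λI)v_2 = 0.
v_1 = [[0, 1, -2]]^T, v_2 = [[1, 1, -2]]^T

We seek v_1 ∈ ker((A + 3I)^2) \ ker(A + 3I), then set v_{i+1} = (A + 3I) v_i.

One such chain is v_1 = [[0, 1, -2]]^T, v_2 = [[1, 1, -2]]^T. Check: (A + 3I) v_2 = [[0, 0, 0]]^T = 0.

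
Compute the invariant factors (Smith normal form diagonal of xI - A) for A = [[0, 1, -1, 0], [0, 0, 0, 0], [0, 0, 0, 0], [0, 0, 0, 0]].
The Jordan structure of A has elementary divisors x^2, x, x. Arranging the block sizes at each eigenvalue in decreasing order and taking row products gives the invariant factors.

Invariant factors (smallest first, each dividing the next): x, x, x^2.

Check: the last factor x^2 is the minimal polynomial, and the product x^4 is the characteristic polynomial.

x, x, x^2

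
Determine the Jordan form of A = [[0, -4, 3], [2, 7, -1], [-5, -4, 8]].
J = [[5, 1, 0], [0, 5, 1], [0, 0, 5]]

The characteristic polynomial is det(xI - A) = (x - 5)^3, so the eigenvalues are 5 (algebraic multiplicity 3).

For λ = 5: rank(A - 5I) = 2, rank((A - 5I)^2) = 1, rank((A - 5I)^3) = 0. The eigenspace has dimension 3 - 2 = 1, so there is 1 Jordan block; the rank sequence gives block sizes [3].

Assembling the blocks gives the Jordan form J above.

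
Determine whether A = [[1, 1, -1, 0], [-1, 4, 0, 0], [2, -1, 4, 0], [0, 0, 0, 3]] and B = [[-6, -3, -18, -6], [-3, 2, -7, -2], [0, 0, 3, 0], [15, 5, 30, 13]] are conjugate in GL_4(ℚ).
Yes.

Two matrices over a field are similar if and only if they have the same invariant factors.

Both A and B have characteristic polynomial (x - 3)^4 and minimal polynomial (x - 3)^3. Computing further, both have invariant factors x - 3, (x - 3)^3. Hence A and B are similar.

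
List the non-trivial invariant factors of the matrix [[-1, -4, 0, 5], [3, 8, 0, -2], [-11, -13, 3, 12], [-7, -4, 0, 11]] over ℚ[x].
(x - 6)^3(x - 3)

The Jordan structure of A has elementary divisors (x - 3), (x - 6)^3. Arranging the block sizes at each eigenvalue in decreasing order and taking row products gives the invariant factors.

Invariant factors (smallest first, each dividing the next): (x - 6)^3(x - 3).

Check: the last factor (x - 6)^3(x - 3) is the minimal polynomial, and the product (x - 6)^3(x - 3) is the characteristic polynomial.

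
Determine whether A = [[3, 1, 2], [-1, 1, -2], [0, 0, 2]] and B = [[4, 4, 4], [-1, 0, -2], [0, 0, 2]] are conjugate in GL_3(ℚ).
Yes.

Two matrices over a field are similar if and only if they have the same invariant factors.

Both A and B have characteristic polynomial (x - 2)^3 and minimal polynomial (x - 2)^2. Computing further, both have invariant factors x - 2, (x - 2)^2. Hence A and B are similar.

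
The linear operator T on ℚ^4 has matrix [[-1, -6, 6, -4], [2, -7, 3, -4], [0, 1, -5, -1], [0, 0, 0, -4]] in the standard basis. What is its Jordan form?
The characteristic polynomial is det(xI - A) = (x + 4)^3(x + 5), so the eigenvalues are -5 (algebraic multiplicity 1), -4 (algebraic multiplicity 3).

For λ = -5: algebraic multiplicity 1 gives one 1×1 block.

For λ = -4: rank(A + 4I) = 3, rank((A + 4I)^2) = 2, rank((A + 4I)^3) = 1. The eigenspace has dimension 4 - 3 = 1, so there is 1 Jordan block; the rank sequence gives block sizes [3].

Assembling the blocks gives the Jordan form J above.

J = [[-5, 0, 0, 0], [0, -4, 1, 0], [0, 0, -4, 1], [0, 0, 0, -4]]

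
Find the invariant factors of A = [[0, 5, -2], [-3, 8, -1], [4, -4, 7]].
(x - 5)^3

The Jordan structure of A has elementary divisors (x - 5)^3. Arranging the block sizes at each eigenvalue in decreasing order and taking row products gives the invariant factors.

Invariant factors (smallest first, each dividing the next): (x - 5)^3.

Check: the last factor (x - 5)^3 is the minimal polynomial, and the product (x - 5)^3 is the characteristic polynomial.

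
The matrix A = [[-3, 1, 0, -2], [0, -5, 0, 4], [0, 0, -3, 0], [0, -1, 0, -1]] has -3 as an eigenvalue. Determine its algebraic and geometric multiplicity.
The characteristic polynomial is (x + 3)^4, so the factor x + 3 appears with exponent 4: the algebraic multiplicity is 4.

rank(A + 3I) = 1, so the eigenspace has dimension 4 - 1 = 3: the geometric multiplicity is 3.

Since 3 < 4, A is not diagonalizable.

algebraic multiplicity 4, geometric multiplicity 3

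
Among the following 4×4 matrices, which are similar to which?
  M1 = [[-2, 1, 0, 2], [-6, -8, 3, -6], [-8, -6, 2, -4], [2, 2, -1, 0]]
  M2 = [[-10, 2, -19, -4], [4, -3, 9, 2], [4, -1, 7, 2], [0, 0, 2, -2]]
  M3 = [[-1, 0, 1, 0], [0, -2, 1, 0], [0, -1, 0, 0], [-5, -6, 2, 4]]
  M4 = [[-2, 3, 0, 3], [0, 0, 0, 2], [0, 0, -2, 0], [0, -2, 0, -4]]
3 classes: {M1, M2}, {M3}, {M4}

Characteristic polynomials: χ_{M1} = (x + 2)^4, χ_{M2} = (x + 2)^4, χ_{M3} = (x - 4)(x + 1)^3, χ_{M4} = (x + 2)^4.

{M1, M2}: invariant factors x + 2, (x + 2)^3.

{M3}: invariant factors (x - 4)(x + 1)^3.

{M4}: invariant factors x + 2, x + 2, (x + 2)^2.

Matrices are similar if and only if their invariant-factor lists agree; the partition into similarity classes is {M1, M2}, {M3}, {M4}.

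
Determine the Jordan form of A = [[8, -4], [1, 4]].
The characteristic polynomial is det(xI - A) = (x - 6)^2, so the eigenvalues are 6 (algebraic multiplicity 2).

For λ = 6: rank(A - 6I) = 1, rank((A - 6I)^2) = 0. The eigenspace has dimension 2 - 1 = 1, so there is 1 Jordan block; the rank sequence gives block sizes [2].

Assembling the blocks gives the Jordan form J above.

J = [[6, 1], [0, 6]]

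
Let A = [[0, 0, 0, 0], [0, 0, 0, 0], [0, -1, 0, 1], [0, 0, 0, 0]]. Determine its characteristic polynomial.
χ_A(x) = x^4

xI - A = [[x, 0, 0, 0], [0, x, 0, 0], [0, 1, x, -1], [0, 0, 0, x]].

Expanding det(xI - A) along the first row:
det(xI - A) = + (x)·det([[x, 0, 0], [1, x, -1], [0, 0, x]]) - (0)·det([[0, 0, 0], [0, x, -1], [0, 0, x]]) + (0)·det([[0, x, 0], [0, 1, -1], [0, 0, x]]) - (0)·det([[0, x, 0], [0, 1, x], [0, 0, 0]]).

Evaluating gives χ_A(x) = x^4.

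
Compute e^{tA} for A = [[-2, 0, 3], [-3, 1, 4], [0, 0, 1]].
e^{tA} = [[e^{-2*t}, 0, e^{t} - e^{-2*t}], [-e^{t} + e^{-2*t}, e^{t}, ((t + 1)*e^{3*t} - 1)*e^{-2*t}], [0, 0, e^{t}]]

A has Jordan form J = [[-2, 0, 0], [0, 1, 1], [0, 0, 1]] with A = PJP^{-1}, so e^{tA} = P e^{tJ} P^{-1}.

For a Jordan block J_k(λ), e^{tJ_k(λ)} = e^{λt} · (I + tN + t^2 N^2/2! + ... + t^{k-1} N^{k-1}/(k-1)!) where N is the nilpotent superdiagonal part.

Assembling the blocks and conjugating back gives the entries of e^{tA} as shown above.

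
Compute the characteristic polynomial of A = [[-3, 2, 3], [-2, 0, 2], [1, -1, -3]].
χ_A(x) = (x + 2)^3

xI - A = [[x + 3, -2, -3], [2, x, -2], [-1, 1, x + 3]].

Expanding det(xI - A) along the first row:
det(xI - A) = + (x + 3)·det([[x, -2], [1, x + 3]]) - (-2)·det([[2, -2], [-1, x + 3]]) + (-3)·det([[2, x], [-1, 1]]).

Evaluating gives χ_A(x) = x^3 + 6x^2 + 12x + 8 = (x + 2)^3.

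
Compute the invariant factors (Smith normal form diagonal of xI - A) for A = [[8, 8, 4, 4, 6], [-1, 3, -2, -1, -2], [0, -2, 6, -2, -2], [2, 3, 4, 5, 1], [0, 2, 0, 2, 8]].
The Jordan structure of A has elementary divisors (x - 6)^3, (x - 6), (x - 6). Arranging the block sizes at each eigenvalue in decreasing order and taking row products gives the invariant factors.

Invariant factors (smallest first, each dividing the next): x - 6, x - 6, (x - 6)^3.

Check: the last factor (x - 6)^3 is the minimal polynomial, and the product (x - 6)^5 is the characteristic polynomial.

x - 6, x - 6, (x - 6)^3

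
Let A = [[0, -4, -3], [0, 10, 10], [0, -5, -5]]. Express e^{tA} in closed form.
A has Jordan form J = [[0, 1, 0], [0, 0, 0], [0, 0, 5]] with A = PJP^{-1}, so e^{tA} = P e^{tJ} P^{-1}.

For a Jordan block J_k(λ), e^{tJ_k(λ)} = e^{λt} · (I + tN + t^2 N^2/2! + ... + t^{k-1} N^{k-1}/(k-1)!) where N is the nilpotent superdiagonal part.

Assembling the blocks and conjugating back gives the entries of e^{tA} as shown above.

e^{tA} = [[1, t - e^{5*t} + 1, 2*t - e^{5*t} + 1], [0, 2*e^{5*t} - 1, 2*e^{5*t} - 2], [0, 1 - e^{5*t}, 2 - e^{5*t}]]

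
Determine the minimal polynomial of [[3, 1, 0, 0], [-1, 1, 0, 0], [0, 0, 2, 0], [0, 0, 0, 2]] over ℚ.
The characteristic polynomial factors as (x - 2)^4. The minimal polynomial is ∏(x - λ)^{k_λ} where k_λ is the size of the largest Jordan block at λ.

For λ = 2: rank(A - 2I) = 1, and the largest Jordan block has size 2 (the smallest k with rank((A - 2I)^k) = rank((A - 2I)^(k+1))).

So m_A(x) = (x - 2)^2.

m_A(x) = (x - 2)^2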